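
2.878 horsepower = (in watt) 2146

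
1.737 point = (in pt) 1.737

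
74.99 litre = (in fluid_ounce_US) 2536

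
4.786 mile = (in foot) 2.527e+04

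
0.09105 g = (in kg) 9.105e-05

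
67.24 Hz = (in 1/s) 67.24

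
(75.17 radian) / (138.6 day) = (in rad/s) 6.277e-06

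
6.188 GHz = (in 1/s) 6.188e+09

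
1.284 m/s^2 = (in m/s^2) 1.284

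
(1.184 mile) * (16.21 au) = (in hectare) 4.621e+11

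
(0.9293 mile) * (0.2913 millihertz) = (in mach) 0.001279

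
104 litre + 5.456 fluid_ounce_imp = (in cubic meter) 0.1042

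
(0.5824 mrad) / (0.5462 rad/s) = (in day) 1.234e-08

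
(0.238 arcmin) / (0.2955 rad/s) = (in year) 7.429e-12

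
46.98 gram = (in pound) 0.1036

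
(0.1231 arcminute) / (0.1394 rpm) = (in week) 4.056e-09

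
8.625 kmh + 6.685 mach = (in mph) 5097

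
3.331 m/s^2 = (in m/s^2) 3.331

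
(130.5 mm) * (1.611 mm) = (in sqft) 0.002263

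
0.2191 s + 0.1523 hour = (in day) 0.006348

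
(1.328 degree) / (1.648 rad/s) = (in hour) 3.907e-06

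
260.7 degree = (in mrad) 4550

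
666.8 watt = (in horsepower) 0.8942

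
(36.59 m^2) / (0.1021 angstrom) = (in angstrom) 3.584e+22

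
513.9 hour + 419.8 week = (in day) 2960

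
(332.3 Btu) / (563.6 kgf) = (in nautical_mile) 0.03425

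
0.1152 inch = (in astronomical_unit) 1.956e-14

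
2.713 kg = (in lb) 5.981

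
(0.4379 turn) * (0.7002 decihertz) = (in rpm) 1.84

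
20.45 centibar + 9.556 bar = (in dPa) 9.76e+06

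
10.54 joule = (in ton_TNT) 2.519e-09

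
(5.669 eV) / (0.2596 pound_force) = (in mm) 7.865e-16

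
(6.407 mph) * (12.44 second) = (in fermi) 3.563e+16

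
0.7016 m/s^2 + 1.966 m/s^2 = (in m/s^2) 2.668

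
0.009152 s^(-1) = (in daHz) 0.0009152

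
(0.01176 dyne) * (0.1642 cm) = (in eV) 1.205e+09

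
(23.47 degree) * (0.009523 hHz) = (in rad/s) 0.3901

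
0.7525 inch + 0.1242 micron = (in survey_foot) 0.06271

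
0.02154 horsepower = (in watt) 16.06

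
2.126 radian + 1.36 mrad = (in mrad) 2127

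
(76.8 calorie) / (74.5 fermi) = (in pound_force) 9.696e+14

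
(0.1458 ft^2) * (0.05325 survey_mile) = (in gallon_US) 306.7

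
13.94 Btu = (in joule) 1.471e+04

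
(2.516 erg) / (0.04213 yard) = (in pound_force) 1.468e-06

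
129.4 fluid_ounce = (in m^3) 0.003827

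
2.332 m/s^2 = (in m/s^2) 2.332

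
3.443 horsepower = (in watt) 2567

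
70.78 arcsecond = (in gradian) 0.02185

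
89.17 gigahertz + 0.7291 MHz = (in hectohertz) 8.917e+08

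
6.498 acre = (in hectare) 2.63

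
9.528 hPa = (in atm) 0.009403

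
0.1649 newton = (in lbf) 0.03707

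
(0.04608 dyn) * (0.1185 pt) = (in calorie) 4.604e-12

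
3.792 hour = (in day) 0.158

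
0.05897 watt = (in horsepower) 7.908e-05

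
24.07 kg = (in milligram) 2.407e+07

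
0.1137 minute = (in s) 6.822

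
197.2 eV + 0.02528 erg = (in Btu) 2.396e-12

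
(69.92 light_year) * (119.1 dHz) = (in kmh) 2.836e+19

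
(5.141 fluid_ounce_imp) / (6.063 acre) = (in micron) 0.005953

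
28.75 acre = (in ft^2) 1.252e+06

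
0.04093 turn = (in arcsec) 5.305e+04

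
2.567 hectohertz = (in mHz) 2.567e+05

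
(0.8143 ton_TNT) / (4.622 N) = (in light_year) 7.792e-08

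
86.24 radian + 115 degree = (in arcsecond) 1.82e+07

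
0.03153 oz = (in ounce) 0.03153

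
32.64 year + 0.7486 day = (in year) 32.64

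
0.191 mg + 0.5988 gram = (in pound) 0.001321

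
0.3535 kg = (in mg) 3.535e+05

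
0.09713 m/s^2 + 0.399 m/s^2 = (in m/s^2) 0.4961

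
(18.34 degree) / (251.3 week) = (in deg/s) 1.207e-07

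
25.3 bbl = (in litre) 4022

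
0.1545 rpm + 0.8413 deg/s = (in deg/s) 1.768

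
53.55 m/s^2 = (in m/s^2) 53.55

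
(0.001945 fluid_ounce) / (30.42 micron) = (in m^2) 0.001891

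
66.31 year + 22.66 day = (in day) 2.423e+04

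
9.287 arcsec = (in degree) 0.00258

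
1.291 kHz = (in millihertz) 1.291e+06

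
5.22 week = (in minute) 5.262e+04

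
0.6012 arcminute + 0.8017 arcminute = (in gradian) 0.02598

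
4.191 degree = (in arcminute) 251.5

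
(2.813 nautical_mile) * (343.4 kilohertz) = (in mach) 5.254e+06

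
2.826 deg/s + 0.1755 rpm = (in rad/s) 0.0677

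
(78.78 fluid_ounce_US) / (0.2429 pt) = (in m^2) 27.19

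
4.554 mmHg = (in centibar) 0.6072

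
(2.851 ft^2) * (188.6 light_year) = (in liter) 4.726e+20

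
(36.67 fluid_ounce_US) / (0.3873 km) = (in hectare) 2.8e-10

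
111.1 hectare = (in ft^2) 1.196e+07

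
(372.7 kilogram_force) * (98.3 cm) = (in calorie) 858.7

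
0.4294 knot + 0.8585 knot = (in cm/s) 66.26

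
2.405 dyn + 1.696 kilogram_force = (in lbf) 3.739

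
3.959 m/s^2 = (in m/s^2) 3.959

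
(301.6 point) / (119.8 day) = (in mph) 2.299e-08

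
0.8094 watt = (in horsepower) 0.001085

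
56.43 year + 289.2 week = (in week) 3232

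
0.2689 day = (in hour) 6.454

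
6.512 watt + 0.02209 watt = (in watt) 6.534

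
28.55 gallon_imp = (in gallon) 34.29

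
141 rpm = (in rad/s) 14.77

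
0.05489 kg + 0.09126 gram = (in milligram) 5.498e+04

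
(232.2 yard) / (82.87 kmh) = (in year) 2.925e-07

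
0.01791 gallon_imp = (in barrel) 0.0005121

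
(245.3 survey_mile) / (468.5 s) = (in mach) 2.475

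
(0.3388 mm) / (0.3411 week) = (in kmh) 5.912e-09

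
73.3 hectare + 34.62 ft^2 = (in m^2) 7.33e+05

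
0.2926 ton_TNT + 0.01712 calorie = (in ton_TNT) 0.2926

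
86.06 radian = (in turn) 13.7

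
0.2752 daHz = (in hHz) 0.02752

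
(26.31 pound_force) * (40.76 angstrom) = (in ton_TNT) 1.14e-16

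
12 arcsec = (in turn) 9.259e-06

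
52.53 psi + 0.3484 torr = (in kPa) 362.2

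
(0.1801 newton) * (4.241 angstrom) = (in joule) 7.638e-11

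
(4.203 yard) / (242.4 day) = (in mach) 5.389e-10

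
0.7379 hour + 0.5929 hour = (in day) 0.05545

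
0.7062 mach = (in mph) 537.9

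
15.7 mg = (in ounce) 0.0005538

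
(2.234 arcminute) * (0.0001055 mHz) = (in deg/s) 3.928e-09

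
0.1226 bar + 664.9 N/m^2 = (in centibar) 12.92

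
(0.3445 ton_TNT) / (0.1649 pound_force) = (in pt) 5.57e+12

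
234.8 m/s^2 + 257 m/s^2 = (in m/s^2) 491.8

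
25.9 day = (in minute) 3.73e+04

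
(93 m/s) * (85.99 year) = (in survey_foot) 8.274e+11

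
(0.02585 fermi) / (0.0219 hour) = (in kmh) 1.18e-18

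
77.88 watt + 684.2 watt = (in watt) 762.1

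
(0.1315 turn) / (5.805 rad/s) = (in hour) 3.954e-05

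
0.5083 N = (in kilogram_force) 0.05183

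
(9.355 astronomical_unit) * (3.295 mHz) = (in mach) 1.354e+07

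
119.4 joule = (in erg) 1.194e+09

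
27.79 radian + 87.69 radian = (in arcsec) 2.382e+07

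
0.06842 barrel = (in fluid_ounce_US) 367.8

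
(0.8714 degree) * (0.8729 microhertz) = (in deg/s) 7.606e-07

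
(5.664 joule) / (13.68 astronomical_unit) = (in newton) 2.768e-12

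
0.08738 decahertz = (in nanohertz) 8.738e+08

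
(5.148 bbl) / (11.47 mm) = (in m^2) 71.36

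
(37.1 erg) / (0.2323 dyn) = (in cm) 159.7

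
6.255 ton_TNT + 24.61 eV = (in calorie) 6.255e+09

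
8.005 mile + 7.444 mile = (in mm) 2.486e+07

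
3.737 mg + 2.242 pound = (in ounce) 35.87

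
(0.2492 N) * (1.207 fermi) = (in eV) 1877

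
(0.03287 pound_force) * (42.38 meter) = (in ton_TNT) 1.481e-09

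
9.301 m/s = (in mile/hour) 20.81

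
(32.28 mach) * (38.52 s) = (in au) 2.83e-06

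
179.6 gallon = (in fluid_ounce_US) 2.299e+04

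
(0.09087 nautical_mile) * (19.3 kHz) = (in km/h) 1.169e+07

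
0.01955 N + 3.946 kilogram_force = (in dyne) 3.872e+06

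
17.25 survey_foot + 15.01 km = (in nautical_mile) 8.108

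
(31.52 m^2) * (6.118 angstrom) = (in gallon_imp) 4.242e-06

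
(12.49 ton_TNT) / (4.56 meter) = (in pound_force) 2.576e+09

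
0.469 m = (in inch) 18.46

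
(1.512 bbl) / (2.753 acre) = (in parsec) 6.993e-22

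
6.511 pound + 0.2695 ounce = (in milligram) 2.961e+06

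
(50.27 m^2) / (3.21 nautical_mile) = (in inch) 0.3329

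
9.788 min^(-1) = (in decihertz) 1.631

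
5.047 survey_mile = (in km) 8.122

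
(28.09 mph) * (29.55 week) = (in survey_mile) 1.394e+05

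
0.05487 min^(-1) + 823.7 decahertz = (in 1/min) 4.942e+05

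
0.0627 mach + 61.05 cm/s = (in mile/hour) 49.12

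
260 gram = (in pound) 0.5732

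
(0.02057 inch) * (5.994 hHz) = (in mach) 0.0009197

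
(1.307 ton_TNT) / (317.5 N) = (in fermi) 1.722e+22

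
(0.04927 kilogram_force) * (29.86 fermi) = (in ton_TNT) 3.448e-24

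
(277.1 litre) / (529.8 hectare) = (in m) 5.23e-08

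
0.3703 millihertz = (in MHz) 3.703e-10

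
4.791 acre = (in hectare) 1.939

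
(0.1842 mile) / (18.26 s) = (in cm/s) 1623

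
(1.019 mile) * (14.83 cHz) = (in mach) 0.7142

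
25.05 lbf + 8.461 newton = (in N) 119.9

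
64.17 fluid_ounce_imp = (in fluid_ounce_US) 61.65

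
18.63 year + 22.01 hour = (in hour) 1.632e+05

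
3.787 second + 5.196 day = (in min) 7482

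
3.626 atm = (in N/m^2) 3.674e+05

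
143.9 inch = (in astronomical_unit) 2.443e-11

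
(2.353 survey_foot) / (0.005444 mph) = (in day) 0.003411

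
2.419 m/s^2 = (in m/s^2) 2.419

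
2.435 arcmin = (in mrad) 0.7083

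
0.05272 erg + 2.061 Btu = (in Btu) 2.061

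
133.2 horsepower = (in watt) 9.933e+04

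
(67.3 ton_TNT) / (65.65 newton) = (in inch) 1.689e+11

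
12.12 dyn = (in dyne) 12.12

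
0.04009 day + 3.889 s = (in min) 57.79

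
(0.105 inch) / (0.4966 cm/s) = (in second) 0.5371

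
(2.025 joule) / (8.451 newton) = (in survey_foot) 0.7861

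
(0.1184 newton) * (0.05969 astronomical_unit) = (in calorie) 2.527e+08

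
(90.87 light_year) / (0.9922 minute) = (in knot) 2.807e+16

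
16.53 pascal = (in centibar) 0.01653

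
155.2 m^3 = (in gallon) 4.1e+04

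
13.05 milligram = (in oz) 0.0004603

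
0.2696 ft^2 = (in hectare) 2.505e-06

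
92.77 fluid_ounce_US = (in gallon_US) 0.7248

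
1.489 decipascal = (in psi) 2.16e-05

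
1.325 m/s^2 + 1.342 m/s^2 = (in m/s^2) 2.667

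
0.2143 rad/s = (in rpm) 2.046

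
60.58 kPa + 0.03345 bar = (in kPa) 63.92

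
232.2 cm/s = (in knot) 4.514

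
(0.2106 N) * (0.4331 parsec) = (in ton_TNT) 6.727e+05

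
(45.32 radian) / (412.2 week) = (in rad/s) 1.818e-07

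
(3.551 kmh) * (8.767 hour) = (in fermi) 3.113e+19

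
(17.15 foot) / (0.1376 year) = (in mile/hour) 2.695e-06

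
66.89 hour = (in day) 2.787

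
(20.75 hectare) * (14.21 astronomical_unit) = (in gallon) 1.165e+20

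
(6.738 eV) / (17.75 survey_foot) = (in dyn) 1.995e-14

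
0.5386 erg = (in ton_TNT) 1.287e-17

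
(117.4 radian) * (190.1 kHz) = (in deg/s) 1.279e+09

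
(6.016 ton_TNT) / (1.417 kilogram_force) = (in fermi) 1.811e+24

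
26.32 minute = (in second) 1579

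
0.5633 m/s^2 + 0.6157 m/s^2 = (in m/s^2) 1.179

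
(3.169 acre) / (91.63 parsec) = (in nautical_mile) 2.449e-18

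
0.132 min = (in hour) 0.0022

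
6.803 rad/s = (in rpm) 64.96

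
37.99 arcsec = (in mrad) 0.1842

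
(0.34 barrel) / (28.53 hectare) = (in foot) 6.216e-07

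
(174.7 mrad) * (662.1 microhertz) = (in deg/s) 0.006627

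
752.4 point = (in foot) 0.8708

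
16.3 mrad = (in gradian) 1.038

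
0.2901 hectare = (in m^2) 2901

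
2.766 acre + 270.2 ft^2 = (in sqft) 1.208e+05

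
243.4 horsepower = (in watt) 1.815e+05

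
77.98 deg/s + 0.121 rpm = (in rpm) 13.12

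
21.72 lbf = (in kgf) 9.852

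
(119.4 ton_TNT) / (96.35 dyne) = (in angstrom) 5.185e+24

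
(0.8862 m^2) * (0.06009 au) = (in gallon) 2.104e+12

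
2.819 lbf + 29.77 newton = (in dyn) 4.231e+06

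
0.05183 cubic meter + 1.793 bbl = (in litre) 336.9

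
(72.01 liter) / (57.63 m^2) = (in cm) 0.125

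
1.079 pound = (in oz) 17.26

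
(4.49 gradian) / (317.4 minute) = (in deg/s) 0.0002122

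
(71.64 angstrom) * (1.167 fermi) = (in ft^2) 8.999e-23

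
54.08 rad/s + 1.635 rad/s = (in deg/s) 3192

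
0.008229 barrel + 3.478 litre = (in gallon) 1.264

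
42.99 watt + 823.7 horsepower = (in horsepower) 823.8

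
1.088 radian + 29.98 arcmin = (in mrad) 1097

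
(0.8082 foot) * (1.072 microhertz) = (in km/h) 9.507e-07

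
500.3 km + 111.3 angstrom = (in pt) 1.418e+09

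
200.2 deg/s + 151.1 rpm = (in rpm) 184.5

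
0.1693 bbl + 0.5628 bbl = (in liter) 116.4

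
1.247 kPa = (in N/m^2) 1247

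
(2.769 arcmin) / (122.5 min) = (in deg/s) 6.279e-06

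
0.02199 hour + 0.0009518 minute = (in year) 2.512e-06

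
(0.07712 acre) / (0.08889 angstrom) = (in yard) 3.84e+13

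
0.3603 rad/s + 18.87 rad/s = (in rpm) 183.6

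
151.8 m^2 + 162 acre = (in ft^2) 7.058e+06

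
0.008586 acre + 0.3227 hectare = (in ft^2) 3.511e+04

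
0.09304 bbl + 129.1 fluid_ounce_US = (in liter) 18.61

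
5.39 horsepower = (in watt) 4019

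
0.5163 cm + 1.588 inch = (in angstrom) 4.55e+08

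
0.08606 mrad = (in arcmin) 0.2959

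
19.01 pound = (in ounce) 304.2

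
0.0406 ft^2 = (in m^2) 0.003772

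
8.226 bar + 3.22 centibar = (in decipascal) 8.258e+06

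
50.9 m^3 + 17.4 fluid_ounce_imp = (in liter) 5.09e+04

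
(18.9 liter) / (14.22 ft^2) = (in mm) 14.31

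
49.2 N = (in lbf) 11.06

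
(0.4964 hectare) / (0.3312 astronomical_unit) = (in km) 1.002e-10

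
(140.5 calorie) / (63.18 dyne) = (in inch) 3.663e+07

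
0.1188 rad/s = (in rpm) 1.134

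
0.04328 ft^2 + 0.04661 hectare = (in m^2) 466.1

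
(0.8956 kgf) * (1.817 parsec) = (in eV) 3.073e+36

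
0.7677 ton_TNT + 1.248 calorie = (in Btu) 3.044e+06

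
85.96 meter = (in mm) 8.596e+04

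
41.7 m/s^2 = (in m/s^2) 41.7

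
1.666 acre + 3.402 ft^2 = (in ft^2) 7.257e+04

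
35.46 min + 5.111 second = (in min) 35.55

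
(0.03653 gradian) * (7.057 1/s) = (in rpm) 0.03867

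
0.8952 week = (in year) 0.01717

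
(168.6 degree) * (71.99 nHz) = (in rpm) 2.023e-06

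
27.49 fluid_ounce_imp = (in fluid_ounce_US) 26.41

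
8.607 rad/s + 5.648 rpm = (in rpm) 87.84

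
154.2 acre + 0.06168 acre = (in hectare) 62.43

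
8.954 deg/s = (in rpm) 1.492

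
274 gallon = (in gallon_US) 274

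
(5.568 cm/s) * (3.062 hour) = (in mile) 0.3814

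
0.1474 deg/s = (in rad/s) 0.002573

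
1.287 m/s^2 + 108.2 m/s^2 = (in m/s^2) 109.5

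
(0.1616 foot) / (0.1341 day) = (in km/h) 1.53e-05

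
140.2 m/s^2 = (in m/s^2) 140.2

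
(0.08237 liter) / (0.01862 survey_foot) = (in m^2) 0.01451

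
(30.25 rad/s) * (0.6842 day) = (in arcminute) 6.147e+09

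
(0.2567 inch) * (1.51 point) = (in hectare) 3.473e-10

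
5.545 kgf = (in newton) 54.38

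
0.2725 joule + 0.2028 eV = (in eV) 1.701e+18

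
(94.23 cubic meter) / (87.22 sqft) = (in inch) 457.8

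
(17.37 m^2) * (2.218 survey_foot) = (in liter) 1.174e+04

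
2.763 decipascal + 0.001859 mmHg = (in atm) 5.173e-06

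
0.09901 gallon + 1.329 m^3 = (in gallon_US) 351.2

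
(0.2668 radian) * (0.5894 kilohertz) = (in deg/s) 9010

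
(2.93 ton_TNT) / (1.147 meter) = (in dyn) 1.069e+15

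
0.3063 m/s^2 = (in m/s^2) 0.3063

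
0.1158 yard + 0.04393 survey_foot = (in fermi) 1.193e+14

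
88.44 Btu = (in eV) 5.824e+23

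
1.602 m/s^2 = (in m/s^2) 1.602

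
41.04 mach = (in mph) 3.126e+04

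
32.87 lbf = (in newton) 146.2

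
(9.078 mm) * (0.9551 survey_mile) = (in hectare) 0.001395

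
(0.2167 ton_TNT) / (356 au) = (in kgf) 1.736e-06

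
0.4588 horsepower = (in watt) 342.1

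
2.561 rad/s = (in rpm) 24.46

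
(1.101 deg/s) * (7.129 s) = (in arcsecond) 2.826e+04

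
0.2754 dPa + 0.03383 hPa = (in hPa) 0.03411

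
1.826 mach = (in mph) 1391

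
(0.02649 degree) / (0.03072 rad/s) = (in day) 1.742e-07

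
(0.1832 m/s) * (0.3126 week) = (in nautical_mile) 18.7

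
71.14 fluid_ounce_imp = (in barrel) 0.01271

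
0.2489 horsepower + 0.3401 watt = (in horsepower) 0.2494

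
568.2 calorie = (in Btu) 2.253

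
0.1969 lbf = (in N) 0.8759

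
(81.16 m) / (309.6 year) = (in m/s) 8.313e-09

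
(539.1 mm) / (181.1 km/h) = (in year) 3.398e-10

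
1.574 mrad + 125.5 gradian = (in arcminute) 6782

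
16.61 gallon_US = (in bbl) 0.3955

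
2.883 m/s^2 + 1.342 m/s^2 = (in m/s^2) 4.225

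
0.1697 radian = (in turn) 0.02701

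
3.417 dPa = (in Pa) 0.3417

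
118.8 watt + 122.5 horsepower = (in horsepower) 122.7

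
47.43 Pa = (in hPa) 0.4743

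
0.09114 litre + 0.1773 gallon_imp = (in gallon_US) 0.237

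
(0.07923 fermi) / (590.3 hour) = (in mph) 8.34e-23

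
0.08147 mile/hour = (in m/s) 0.03642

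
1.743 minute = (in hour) 0.02905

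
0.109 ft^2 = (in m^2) 0.01013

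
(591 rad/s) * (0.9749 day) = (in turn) 7.923e+06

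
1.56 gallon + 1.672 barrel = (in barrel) 1.709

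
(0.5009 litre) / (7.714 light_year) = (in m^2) 6.864e-21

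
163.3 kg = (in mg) 1.633e+08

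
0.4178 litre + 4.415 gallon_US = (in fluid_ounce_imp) 602.9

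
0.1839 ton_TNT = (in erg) 7.694e+15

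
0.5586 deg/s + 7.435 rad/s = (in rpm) 71.09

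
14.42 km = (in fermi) 1.442e+19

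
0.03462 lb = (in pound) 0.03462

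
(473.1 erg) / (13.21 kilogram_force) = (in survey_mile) 2.269e-10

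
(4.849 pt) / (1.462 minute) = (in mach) 5.727e-08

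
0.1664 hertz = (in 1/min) 9.984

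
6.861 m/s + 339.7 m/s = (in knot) 673.7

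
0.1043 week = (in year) 0.002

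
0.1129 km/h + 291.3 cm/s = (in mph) 6.586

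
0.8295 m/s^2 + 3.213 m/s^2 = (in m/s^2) 4.043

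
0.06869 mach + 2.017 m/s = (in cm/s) 2541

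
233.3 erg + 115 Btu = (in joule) 1.213e+05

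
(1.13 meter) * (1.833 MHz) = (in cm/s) 2.071e+08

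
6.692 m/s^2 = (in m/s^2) 6.692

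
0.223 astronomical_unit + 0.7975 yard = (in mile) 2.073e+07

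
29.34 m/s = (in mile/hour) 65.63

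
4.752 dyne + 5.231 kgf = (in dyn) 5.13e+06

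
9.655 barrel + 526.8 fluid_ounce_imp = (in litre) 1550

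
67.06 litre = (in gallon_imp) 14.75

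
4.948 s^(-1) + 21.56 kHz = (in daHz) 2156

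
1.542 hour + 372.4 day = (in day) 372.5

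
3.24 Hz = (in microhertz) 3.24e+06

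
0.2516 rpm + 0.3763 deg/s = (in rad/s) 0.03292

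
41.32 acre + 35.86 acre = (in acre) 77.18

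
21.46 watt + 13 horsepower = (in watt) 9716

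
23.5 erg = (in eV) 1.467e+13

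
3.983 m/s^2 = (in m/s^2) 3.983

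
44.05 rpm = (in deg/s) 264.3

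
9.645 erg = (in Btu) 9.142e-10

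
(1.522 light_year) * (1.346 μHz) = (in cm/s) 1.938e+12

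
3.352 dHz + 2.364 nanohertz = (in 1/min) 20.11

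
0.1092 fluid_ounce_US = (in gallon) 0.0008531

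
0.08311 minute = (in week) 8.245e-06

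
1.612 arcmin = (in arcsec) 96.72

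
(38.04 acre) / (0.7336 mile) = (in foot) 427.8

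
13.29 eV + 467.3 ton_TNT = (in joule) 1.955e+12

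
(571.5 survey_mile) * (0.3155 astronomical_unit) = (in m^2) 4.341e+16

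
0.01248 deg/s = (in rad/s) 0.0002178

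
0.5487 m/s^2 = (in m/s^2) 0.5487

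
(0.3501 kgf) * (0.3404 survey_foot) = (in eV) 2.223e+18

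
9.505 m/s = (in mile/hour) 21.26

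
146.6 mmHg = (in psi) 2.835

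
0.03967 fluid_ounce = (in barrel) 7.379e-06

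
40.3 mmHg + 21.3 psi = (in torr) 1142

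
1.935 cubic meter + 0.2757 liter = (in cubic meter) 1.935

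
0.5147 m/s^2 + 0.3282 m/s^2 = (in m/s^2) 0.8429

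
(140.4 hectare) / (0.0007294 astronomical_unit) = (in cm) 1.287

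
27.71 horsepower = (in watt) 2.066e+04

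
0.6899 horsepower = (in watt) 514.5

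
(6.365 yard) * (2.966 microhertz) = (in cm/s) 0.001726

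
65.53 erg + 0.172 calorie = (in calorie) 0.172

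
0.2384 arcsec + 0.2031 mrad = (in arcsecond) 42.13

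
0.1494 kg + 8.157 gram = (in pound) 0.3474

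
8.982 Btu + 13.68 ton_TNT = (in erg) 5.724e+17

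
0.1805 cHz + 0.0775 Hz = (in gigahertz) 7.931e-11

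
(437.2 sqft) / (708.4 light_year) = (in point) 1.718e-14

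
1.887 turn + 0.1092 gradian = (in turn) 1.887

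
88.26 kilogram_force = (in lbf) 194.6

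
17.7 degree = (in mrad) 308.9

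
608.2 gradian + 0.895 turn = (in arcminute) 5.217e+04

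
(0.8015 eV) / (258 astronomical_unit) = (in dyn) 3.327e-28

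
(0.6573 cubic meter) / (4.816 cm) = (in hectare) 0.001365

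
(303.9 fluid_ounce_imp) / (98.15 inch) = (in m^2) 0.003464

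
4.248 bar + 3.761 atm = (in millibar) 8059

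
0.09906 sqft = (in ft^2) 0.09906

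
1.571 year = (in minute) 8.257e+05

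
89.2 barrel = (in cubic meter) 14.18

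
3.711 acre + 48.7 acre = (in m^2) 2.121e+05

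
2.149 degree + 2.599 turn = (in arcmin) 5.627e+04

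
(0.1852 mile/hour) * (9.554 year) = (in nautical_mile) 1.347e+04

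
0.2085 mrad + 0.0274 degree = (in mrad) 0.6867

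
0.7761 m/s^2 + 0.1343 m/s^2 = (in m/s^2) 0.9104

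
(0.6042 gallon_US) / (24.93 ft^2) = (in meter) 0.0009875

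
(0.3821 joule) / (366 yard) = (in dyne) 114.2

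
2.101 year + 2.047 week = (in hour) 1.875e+04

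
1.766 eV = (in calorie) 6.763e-20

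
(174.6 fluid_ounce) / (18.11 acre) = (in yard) 7.705e-08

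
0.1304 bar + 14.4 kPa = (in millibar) 274.4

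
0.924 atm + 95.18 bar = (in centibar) 9612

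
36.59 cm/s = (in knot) 0.7113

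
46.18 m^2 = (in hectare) 0.004618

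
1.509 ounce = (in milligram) 4.278e+04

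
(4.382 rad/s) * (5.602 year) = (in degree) 4.436e+10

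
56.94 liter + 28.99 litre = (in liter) 85.93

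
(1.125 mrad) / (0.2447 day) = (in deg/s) 3.049e-06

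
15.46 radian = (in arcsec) 3.189e+06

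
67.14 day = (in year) 0.1839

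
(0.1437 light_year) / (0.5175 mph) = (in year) 1.863e+08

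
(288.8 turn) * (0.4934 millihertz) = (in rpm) 8.55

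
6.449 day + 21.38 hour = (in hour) 176.2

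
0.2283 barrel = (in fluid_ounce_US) 1227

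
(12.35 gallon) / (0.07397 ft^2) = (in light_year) 7.191e-16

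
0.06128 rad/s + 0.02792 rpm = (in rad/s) 0.0642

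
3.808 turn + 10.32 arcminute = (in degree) 1371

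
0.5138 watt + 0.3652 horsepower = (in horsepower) 0.3659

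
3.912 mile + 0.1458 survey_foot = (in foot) 2.066e+04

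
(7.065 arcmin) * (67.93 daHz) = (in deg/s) 79.99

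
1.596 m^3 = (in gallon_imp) 351.1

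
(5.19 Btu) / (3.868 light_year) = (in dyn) 1.496e-08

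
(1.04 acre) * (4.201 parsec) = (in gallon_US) 1.441e+23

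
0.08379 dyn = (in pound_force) 1.884e-07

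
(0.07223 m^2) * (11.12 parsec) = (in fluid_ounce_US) 8.38e+20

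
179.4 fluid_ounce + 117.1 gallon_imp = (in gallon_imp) 118.3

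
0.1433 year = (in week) 7.472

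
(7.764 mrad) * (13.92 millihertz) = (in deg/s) 0.006192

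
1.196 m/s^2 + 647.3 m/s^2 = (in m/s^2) 648.5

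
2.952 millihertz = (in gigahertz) 2.952e-12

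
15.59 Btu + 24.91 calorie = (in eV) 1.033e+23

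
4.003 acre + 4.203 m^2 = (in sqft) 1.744e+05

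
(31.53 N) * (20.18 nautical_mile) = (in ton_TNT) 0.0002816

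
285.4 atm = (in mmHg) 2.169e+05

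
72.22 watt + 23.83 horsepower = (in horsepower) 23.93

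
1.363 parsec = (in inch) 1.656e+18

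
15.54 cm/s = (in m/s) 0.1554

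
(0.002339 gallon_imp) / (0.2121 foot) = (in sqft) 0.00177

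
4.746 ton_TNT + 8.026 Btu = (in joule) 1.986e+10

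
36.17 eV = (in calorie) 1.385e-18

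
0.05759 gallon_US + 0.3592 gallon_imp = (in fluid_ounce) 62.59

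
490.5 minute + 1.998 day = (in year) 0.006407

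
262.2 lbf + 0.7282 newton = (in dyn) 1.167e+08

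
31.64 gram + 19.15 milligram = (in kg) 0.03166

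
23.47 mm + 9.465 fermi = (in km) 2.347e-05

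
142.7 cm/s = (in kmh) 5.137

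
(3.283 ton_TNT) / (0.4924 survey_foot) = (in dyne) 9.152e+15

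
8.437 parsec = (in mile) 1.618e+14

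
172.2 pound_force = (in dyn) 7.66e+07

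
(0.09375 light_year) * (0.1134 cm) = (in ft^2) 1.083e+13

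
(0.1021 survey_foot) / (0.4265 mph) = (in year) 5.176e-09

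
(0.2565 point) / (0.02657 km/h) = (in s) 0.01226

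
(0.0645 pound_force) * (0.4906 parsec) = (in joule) 4.343e+15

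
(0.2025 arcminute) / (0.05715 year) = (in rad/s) 3.268e-11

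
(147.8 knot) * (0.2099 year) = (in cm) 5.033e+10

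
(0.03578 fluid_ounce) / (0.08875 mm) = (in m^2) 0.01192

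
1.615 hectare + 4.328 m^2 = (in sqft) 1.739e+05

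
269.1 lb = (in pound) 269.1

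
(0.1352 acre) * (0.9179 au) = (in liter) 7.513e+16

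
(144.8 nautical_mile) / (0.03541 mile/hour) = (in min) 2.823e+05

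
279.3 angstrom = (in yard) 3.054e-08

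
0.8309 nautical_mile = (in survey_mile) 0.9562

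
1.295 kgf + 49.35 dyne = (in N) 12.7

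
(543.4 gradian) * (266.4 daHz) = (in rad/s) 2.274e+04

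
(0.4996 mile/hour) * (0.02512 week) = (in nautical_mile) 1.832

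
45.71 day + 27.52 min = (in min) 6.585e+04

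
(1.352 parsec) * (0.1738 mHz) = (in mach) 2.129e+10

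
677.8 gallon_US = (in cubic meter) 2.566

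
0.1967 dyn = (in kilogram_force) 2.006e-07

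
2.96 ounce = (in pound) 0.185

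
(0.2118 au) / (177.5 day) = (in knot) 4016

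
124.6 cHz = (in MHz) 1.246e-06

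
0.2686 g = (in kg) 0.0002686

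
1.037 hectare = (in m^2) 1.037e+04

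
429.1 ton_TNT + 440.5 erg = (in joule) 1.795e+12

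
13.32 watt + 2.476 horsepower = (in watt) 1860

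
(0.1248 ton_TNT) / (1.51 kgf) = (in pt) 9.996e+10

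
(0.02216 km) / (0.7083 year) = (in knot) 1.928e-06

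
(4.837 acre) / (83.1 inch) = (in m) 9274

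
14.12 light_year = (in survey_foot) 4.383e+17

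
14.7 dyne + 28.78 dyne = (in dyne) 43.48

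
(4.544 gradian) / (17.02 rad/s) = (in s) 0.004194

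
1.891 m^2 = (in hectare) 0.0001891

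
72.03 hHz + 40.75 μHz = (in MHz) 0.007203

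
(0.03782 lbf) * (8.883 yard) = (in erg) 1.366e+07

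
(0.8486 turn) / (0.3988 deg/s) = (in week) 0.001267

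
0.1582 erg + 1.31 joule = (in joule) 1.31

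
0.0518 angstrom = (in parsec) 1.679e-28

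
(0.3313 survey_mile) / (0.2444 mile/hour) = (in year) 0.0001547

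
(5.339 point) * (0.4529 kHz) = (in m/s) 0.853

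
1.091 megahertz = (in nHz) 1.091e+15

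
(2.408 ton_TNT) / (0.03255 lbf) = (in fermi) 6.958e+25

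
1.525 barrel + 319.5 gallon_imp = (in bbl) 10.66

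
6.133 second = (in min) 0.1022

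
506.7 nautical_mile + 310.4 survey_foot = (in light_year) 9.92e-11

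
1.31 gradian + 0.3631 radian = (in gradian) 24.43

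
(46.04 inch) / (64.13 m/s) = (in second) 0.01824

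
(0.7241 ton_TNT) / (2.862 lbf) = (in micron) 2.38e+14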